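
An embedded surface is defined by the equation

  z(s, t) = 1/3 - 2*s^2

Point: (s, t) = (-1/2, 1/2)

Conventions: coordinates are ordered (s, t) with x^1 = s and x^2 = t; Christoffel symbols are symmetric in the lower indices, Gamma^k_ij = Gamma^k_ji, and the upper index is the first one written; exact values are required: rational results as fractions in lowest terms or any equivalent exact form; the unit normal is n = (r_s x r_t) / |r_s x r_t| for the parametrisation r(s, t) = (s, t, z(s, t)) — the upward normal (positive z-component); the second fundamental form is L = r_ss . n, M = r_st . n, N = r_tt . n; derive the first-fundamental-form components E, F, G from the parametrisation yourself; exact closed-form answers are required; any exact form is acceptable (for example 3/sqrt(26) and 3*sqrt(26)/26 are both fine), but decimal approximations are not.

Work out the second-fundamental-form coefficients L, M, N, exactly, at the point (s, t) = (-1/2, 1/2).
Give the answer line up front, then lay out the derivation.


Answer: L = -4*sqrt(5)/5, M = 0, N = 0

z_s = 2, z_t = 0, z_ss = -4, z_st = 0, z_tt = 0
E = 5, F = 0, G = 1; answer radicand W^2 = 5
unnormalised second-form numerators: l = -4, m = 0, n = 0; L = l/sqrt(5), and similarly M = m/sqrt(W^2), N = n/sqrt(W^2)


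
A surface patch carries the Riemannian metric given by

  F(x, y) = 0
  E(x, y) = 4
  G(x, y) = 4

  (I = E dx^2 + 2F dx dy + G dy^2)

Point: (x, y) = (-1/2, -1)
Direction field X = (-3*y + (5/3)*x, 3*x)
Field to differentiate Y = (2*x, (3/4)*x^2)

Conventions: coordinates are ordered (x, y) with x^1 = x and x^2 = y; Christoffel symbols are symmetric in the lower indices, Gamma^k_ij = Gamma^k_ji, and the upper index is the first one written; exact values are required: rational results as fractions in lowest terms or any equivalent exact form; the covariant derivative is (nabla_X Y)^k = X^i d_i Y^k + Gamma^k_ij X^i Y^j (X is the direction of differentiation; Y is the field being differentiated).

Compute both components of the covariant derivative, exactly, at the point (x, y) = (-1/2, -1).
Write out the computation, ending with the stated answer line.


E = 4, F = 0, G = 4 at the point
E_x = 0, E_y = 0, F_x = 0, F_y = 0, G_x = 0, G_y = 0
EG - F^2 = 16;  g^inv = (1/16) * [[4, 0], [0, 4]]
first-kind symbols [ij,l] = (1/2)(d_i g_jl + d_j g_il - d_l g_ij): [xx,x] = E_x/2 = 0, [xx,y] = F_x - E_y/2 = 0, [xy,x] = E_y/2 = 0, [xy,y] = G_x/2 = 0, [yy,x] = F_y - G_x/2 = 0, [yy,y] = G_y/2 = 0
Gamma^x_ij = (G*[ij,x] - F*[ij,y])/(EG - F^2), Gamma^y_ij = (E*[ij,y] - F*[ij,x])/(EG - F^2)
Gamma_xxx = 0, Gamma_xxy = 0, Gamma_xyy = 0, Gamma_yxx = 0, Gamma_yxy = 0, Gamma_yyy = 0
X = (13/6, -3/2), Y = (-1, 3/16) at the point

Answer: (nabla_X Y)^x = 13/3, (nabla_X Y)^y = -13/8


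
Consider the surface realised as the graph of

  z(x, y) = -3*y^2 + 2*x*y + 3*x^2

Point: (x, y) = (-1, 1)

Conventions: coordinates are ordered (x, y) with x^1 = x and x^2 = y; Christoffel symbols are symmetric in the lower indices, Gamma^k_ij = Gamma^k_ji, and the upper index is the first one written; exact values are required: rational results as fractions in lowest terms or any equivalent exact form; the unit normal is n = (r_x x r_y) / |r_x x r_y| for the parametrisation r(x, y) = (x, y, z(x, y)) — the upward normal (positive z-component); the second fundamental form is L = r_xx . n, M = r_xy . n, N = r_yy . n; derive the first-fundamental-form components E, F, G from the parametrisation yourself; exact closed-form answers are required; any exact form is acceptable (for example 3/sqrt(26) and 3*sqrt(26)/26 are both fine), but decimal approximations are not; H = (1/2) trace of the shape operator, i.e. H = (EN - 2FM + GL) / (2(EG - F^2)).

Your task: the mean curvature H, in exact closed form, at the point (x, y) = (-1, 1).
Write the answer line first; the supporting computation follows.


Answer: H = 80/729

z_x = -4, z_y = -8, z_xx = 6, z_xy = 2, z_yy = -6
E = 17, F = 32, G = 65; answer radicand W^2 = 81
unnormalised second-form numerators: l = 6, m = 2, n = -6; L = l/sqrt(81), and similarly M = m/sqrt(W^2), N = n/sqrt(W^2)
H = (E*n - 2*F*m + G*l) / (2*(EG - F^2)*sqrt(W^2)); E*n - 2*F*m + G*l = 160, EG - F^2 = 81, so H = (80/81)/sqrt(81)


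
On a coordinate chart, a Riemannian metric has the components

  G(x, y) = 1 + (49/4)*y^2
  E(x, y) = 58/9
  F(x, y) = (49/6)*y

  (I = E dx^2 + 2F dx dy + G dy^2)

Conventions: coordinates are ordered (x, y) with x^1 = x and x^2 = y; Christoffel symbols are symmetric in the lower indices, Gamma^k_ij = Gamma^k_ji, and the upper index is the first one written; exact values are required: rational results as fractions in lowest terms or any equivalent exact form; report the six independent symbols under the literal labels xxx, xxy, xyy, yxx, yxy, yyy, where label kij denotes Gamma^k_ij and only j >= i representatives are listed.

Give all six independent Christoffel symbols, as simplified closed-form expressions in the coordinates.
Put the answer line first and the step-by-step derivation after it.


Answer: Gamma_xxx = 0, Gamma_xxy = 0, Gamma_xyy = 294/(441*y^2 + 232), Gamma_yxx = 0, Gamma_yxy = 0, Gamma_yyy = 441*y/(441*y^2 + 232)

E = 58/9; F = (49/6)*y; G = 1 + (49/4)*y^2
Gamma^k_ij = (1/2) g^{kl} (d_i g_jl + d_j g_il - d_l g_ij), with g^inv = (1/(EG-F^2)) [[G, -F], [-F, E]]
first partials: E_x = 0, E_y = 0, F_x = 0, F_y = 49/6, G_x = 0, G_y = (49/2)*y
D = EG - F^2 = 58/9 + (49/4)*y^2
expanded: Gamma^x_xx = (G E_x - 2F F_x + F E_y)/(2D), Gamma^x_xy = (G E_y - F G_x)/(2D), Gamma^x_yy = (2G F_y - G G_x - F G_y)/(2D), Gamma^y_xx = (2E F_x - E E_y - F E_x)/(2D), Gamma^y_xy = (E G_x - F E_y)/(2D), Gamma^y_yy = (E G_y - 2F F_y + F G_x)/(2D); substitute and cancel common factors


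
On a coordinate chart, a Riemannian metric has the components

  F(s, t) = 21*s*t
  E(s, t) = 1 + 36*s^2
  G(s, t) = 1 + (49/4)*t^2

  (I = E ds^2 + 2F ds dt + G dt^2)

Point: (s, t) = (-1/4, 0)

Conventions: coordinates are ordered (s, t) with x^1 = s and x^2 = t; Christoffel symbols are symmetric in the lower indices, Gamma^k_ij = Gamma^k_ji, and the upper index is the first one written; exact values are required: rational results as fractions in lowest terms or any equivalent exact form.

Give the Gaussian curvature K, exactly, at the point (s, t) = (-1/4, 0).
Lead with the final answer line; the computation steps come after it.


Answer: K = 336/169

E = 13/4, F = 0, G = 1, EG - F^2 = 13/4 at the point
E_s = -18, E_t = 0, F_s = 0, F_t = -21/4, G_s = 0, G_t = 0
E_tt = 0, F_st = 21, G_ss = 0
By Brioschi, K is (det M1 - det M2) divided by (EG - F^2) squared.
M1 = [[-E_tt/2 + F_st - G_ss/2, E_s/2, F_s - E_t/2], [F_t - G_s/2, E, F], [G_t/2, F, G]] = [[21, -9, 0], [-21/4, 13/4, 0], [0, 0, 1]]; det M1 = 21
M2 = [[0, E_t/2, G_s/2], [E_t/2, E, F], [G_s/2, F, G]] = [[0, 0, 0], [0, 13/4, 0], [0, 0, 1]]; det M2 = 0
det M1 - det M2 = 21; K = 21 / (13/4)^2 = 336/169


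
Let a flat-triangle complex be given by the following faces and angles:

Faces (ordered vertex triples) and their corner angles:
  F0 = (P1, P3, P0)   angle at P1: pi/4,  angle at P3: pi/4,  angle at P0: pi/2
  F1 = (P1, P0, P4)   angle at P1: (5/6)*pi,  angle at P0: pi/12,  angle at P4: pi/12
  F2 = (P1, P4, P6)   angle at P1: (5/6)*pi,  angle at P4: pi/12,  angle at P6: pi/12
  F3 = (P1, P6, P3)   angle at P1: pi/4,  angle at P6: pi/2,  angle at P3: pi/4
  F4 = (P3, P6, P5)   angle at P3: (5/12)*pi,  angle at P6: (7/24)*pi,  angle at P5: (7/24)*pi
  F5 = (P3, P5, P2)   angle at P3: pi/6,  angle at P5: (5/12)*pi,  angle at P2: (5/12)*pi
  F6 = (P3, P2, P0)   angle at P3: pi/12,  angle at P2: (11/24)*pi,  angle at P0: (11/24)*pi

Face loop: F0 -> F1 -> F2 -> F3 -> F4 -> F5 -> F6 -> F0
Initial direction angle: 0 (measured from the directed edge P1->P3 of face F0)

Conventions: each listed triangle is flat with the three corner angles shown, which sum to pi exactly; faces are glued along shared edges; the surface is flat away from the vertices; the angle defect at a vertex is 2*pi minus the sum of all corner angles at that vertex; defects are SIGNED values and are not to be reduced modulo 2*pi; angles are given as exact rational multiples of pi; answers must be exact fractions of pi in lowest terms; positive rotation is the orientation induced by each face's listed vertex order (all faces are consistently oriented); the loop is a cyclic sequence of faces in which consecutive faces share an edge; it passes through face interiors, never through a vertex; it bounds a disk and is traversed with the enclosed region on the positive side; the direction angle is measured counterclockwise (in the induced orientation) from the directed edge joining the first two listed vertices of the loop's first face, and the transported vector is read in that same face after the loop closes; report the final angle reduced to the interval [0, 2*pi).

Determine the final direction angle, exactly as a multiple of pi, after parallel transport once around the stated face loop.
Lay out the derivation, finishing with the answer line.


enclosed vertex P1: corner angles sum to (13/6)*pi, defect = 2*pi - (13/6)*pi = -pi/6
enclosed vertex P3: corner angles sum to (7/6)*pi, defect = 2*pi - (7/6)*pi = (5/6)*pi
by Gauss-Bonnet the loop rotates the vector by the enclosed defect sum (positive orientation, mod 2*pi)
final angle = 0 + (2/3)*pi = (2/3)*pi (mod 2*pi)

Answer: final direction angle = (2/3)*pi


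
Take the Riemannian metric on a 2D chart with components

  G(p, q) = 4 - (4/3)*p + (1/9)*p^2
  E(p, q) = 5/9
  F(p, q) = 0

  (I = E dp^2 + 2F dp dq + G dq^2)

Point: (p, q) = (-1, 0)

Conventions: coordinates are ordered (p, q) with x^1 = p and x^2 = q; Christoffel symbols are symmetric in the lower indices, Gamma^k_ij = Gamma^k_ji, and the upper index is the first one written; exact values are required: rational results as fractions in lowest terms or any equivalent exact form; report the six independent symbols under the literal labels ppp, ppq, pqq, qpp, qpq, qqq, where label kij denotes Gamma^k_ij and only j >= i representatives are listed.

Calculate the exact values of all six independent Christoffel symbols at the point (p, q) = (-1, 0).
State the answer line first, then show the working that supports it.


Answer: Gamma_ppp = 0, Gamma_ppq = 0, Gamma_pqq = 7/5, Gamma_qpp = 0, Gamma_qpq = -1/7, Gamma_qqq = 0

E = 5/9, F = 0, G = 49/9 at the point
E_p = 0, E_q = 0, F_p = 0, F_q = 0, G_p = -14/9, G_q = 0
EG - F^2 = 245/81;  g^inv = (81/245) * [[49/9, 0], [0, 5/9]]
first-kind symbols [ij,l] = (1/2)(d_i g_jl + d_j g_il - d_l g_ij): [pp,p] = E_p/2 = 0, [pp,q] = F_p - E_q/2 = 0, [pq,p] = E_q/2 = 0, [pq,q] = G_p/2 = -7/9, [qq,p] = F_q - G_p/2 = 7/9, [qq,q] = G_q/2 = 0
Gamma^p_ij = (G*[ij,p] - F*[ij,q])/(EG - F^2), Gamma^q_ij = (E*[ij,q] - F*[ij,p])/(EG - F^2)


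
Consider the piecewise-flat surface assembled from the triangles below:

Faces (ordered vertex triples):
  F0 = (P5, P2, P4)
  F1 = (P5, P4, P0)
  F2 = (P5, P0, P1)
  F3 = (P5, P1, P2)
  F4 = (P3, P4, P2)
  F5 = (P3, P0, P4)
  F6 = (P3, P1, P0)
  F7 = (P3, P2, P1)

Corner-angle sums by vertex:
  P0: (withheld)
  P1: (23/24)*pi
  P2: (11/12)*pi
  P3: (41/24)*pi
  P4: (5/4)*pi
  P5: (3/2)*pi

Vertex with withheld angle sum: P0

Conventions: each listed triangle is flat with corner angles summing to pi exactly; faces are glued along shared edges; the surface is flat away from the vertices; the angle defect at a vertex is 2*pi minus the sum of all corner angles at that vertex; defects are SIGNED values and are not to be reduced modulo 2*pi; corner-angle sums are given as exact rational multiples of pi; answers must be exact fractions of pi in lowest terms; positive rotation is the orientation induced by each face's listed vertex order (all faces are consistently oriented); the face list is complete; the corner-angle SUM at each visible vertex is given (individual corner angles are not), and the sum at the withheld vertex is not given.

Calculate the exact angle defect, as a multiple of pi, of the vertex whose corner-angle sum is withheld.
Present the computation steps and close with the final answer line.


V = 6, E = 12, F = 8; chi = V - E + F = 2
Gauss-Bonnet: total defect = 2*pi*chi = 4*pi; visible defects sum to (11/3)*pi

Answer: defect(P0) = pi/3


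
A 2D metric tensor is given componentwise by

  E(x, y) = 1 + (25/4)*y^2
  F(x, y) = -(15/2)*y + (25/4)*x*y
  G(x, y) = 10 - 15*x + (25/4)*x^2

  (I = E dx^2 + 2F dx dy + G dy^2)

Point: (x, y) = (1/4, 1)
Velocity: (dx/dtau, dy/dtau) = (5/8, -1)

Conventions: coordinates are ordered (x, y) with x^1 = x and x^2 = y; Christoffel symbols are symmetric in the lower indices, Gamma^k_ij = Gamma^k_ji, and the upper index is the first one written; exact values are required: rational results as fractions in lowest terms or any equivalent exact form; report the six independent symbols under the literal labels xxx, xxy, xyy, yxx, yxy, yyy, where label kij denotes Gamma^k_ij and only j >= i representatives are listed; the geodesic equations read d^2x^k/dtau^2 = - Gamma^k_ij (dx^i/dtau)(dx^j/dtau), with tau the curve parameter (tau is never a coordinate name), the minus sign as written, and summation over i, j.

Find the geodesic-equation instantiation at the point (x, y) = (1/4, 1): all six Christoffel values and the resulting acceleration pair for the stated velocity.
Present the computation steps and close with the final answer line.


E = 29/4, F = -95/16, G = 425/64 at the point
E_x = 0, E_y = 25/2, F_x = 25/4, F_y = -95/16, G_x = -95/8, G_y = 0
EG - F^2 = 825/64;  g^inv = (64/825) * [[425/64, 95/16], [95/16, 29/4]]
first-kind symbols [ij,l] = (1/2)(d_i g_jl + d_j g_il - d_l g_ij): [xx,x] = E_x/2 = 0, [xx,y] = F_x - E_y/2 = 0, [xy,x] = E_y/2 = 25/4, [xy,y] = G_x/2 = -95/16, [yy,x] = F_y - G_x/2 = 0, [yy,y] = G_y/2 = 0
Gamma^x_ij = (G*[ij,x] - F*[ij,y])/(EG - F^2), Gamma^y_ij = (E*[ij,y] - F*[ij,x])/(EG - F^2)
Gamma_xxx = 0, Gamma_xxy = 16/33, Gamma_xyy = 0, Gamma_yxx = 0, Gamma_yxy = -76/165, Gamma_yyy = 0
d^2x/dtau^2 = -(Gamma_xxx*(5/8)^2 + 2*Gamma_xxy*(5/8)*(-1) + Gamma_xyy*(-1)^2) = 20/33
d^2y/dtau^2 = -(Gamma_yxx*(5/8)^2 + 2*Gamma_yxy*(5/8)*(-1) + Gamma_yyy*(-1)^2) = -19/33

Answer: Gamma_xxx = 0, Gamma_xxy = 16/33, Gamma_xyy = 0, Gamma_yxx = 0, Gamma_yxy = -76/165, Gamma_yyy = 0; accelerations (d^2x/dtau^2, d^2y/dtau^2) = (20/33, -19/33)


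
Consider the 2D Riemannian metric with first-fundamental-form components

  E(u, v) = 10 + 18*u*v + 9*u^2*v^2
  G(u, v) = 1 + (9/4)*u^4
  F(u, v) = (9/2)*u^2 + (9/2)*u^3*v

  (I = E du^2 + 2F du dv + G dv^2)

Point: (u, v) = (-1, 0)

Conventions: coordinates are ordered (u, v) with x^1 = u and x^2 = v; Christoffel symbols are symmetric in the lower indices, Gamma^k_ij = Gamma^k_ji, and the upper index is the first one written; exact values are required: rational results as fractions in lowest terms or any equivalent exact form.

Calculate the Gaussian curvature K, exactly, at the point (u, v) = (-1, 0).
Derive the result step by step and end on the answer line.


E = 10, F = 9/2, G = 13/4, EG - F^2 = 49/4 at the point
E_u = 0, E_v = -18, F_u = -9, F_v = -9/2, G_u = -9, G_v = 0
E_vv = 18, F_uv = 27/2, G_uu = 27
Using the Brioschi determinant formula for K from the metric derivatives:
M1 = [[-E_vv/2 + F_uv - G_uu/2, E_u/2, F_u - E_v/2], [F_v - G_u/2, E, F], [G_v/2, F, G]] = [[-9, 0, 0], [0, 10, 9/2], [0, 9/2, 13/4]]; det M1 = -441/4
M2 = [[0, E_v/2, G_u/2], [E_v/2, E, F], [G_u/2, F, G]] = [[0, -9, -9/2], [-9, 10, 9/2], [-9/2, 9/2, 13/4]]; det M2 = -405/4
det M1 - det M2 = -9; K = -9 / (49/4)^2 = -144/2401

Answer: K = -144/2401


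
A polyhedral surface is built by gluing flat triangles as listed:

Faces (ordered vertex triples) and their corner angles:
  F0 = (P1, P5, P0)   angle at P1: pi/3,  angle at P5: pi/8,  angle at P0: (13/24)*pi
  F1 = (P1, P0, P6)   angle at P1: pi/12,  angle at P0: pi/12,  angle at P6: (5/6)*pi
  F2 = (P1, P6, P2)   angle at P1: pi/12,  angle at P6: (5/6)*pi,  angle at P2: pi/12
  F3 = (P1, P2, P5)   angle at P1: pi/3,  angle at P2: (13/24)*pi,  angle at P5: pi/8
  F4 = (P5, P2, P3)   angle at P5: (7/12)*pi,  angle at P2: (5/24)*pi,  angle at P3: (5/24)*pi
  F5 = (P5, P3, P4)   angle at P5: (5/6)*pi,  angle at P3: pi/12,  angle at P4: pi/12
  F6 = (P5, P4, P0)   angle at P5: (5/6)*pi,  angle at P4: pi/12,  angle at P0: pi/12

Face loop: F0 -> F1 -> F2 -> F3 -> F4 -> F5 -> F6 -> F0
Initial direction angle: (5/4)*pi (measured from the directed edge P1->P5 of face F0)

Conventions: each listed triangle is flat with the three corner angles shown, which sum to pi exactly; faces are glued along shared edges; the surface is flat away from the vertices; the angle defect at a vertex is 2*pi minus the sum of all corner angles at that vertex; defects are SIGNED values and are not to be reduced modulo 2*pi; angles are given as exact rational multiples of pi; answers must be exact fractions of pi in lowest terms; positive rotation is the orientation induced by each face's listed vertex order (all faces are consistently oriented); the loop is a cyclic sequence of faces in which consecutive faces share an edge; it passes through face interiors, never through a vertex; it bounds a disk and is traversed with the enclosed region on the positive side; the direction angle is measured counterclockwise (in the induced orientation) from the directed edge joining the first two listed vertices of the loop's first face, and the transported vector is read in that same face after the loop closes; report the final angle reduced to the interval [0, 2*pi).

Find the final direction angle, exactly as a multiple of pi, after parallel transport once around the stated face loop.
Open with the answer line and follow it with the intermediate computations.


Answer: final direction angle = (23/12)*pi

enclosed vertex P1: corner angles sum to (5/6)*pi, defect = 2*pi - (5/6)*pi = (7/6)*pi
enclosed vertex P5: corner angles sum to (5/2)*pi, defect = 2*pi - (5/2)*pi = -pi/2
the rotation equals the total enclosed defect, so the final angle is initial + defects (mod 2*pi)
final angle = (5/4)*pi + (2/3)*pi = (23/12)*pi (mod 2*pi)


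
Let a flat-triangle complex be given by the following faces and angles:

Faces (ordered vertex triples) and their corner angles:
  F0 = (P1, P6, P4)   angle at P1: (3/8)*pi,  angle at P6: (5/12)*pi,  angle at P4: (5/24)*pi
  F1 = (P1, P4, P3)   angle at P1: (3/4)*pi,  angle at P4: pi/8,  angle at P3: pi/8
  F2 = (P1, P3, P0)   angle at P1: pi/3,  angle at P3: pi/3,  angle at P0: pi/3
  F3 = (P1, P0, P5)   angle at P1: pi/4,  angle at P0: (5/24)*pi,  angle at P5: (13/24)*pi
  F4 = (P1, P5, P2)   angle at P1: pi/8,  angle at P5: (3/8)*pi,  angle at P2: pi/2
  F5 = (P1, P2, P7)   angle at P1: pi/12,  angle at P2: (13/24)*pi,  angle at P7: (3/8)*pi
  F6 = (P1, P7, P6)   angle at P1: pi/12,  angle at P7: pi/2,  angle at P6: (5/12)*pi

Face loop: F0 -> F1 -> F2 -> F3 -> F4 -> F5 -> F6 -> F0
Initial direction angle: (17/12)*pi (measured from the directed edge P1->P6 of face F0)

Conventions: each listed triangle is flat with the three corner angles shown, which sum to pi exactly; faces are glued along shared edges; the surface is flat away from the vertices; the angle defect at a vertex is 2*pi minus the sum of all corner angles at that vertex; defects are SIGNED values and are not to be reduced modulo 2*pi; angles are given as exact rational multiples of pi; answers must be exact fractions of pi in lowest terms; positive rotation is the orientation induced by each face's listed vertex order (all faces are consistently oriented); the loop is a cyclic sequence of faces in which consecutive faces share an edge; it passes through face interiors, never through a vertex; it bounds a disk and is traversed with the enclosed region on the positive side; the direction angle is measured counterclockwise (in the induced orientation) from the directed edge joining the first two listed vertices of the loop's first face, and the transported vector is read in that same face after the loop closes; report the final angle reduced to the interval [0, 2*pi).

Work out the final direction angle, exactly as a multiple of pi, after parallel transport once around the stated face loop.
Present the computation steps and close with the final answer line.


enclosed vertex P1: corner angles sum to 2*pi, defect = 2*pi - 2*pi = 0
adding the enclosed defects to the starting angle (mod 2*pi, induced orientation) gives the holonomy
final angle = (17/12)*pi + 0 = (17/12)*pi (mod 2*pi)

Answer: final direction angle = (17/12)*pi


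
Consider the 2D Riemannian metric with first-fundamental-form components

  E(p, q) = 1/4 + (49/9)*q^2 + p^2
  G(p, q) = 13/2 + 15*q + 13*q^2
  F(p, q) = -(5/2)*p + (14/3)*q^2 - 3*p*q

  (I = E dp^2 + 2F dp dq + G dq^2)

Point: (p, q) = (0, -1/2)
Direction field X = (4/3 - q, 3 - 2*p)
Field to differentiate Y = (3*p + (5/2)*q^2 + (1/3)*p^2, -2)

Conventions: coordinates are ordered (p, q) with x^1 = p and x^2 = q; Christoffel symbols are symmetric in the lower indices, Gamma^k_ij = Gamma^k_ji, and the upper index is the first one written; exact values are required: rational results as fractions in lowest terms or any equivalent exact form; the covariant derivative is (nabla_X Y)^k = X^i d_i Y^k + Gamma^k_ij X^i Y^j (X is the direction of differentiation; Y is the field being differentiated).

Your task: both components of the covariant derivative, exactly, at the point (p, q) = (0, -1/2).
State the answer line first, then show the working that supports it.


Answer: (nabla_X Y)^p = 192181/5868, (nabla_X Y)^q = -697417/35208

E = 29/18, F = 7/6, G = 9/4 at the point
E_p = 0, E_q = -49/9, F_p = -1, F_q = -14/3, G_p = 0, G_q = 2
EG - F^2 = 163/72;  g^inv = (72/163) * [[9/4, -7/6], [-7/6, 29/18]]
first-kind symbols [ij,l] = (1/2)(d_i g_jl + d_j g_il - d_l g_ij): [pp,p] = E_p/2 = 0, [pp,q] = F_p - E_q/2 = 31/18, [pq,p] = E_q/2 = -49/18, [pq,q] = G_p/2 = 0, [qq,p] = F_q - G_p/2 = -14/3, [qq,q] = G_q/2 = 1
Gamma^p_ij = (G*[ij,p] - F*[ij,q])/(EG - F^2), Gamma^q_ij = (E*[ij,q] - F*[ij,p])/(EG - F^2)
Gamma_ppp = -434/489, Gamma_ppq = -441/163, Gamma_pqq = -840/163, Gamma_qpp = 1798/1467, Gamma_qpq = 686/489, Gamma_qqq = 508/163
X = (11/6, 3), Y = (5/8, -2) at the point


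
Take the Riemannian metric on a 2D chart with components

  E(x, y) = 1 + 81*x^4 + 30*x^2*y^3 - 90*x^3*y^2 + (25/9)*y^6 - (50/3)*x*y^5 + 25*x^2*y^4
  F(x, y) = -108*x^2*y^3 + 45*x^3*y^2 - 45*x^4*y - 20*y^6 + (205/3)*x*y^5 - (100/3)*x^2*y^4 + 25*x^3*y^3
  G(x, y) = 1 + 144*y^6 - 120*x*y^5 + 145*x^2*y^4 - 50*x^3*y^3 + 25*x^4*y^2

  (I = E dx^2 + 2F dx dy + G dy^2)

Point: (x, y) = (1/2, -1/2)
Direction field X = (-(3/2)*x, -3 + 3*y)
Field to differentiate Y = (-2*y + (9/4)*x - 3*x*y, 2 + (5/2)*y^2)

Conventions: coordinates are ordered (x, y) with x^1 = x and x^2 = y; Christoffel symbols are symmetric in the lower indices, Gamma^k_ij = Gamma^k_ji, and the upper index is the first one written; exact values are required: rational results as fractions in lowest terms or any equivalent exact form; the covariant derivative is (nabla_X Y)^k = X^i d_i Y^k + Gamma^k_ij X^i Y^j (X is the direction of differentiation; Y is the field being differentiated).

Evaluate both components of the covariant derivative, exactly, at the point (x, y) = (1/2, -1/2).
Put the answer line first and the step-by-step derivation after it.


Answer: (nabla_X Y)^x = 284823/12176, (nabla_X Y)^y = 96021/3044

E = 433/144, F = 187/48, G = 137/16 at the point
E_x = 527/24, E_y = 85/8, F_x = 213/8, F_y = -31/4, G_x = 165/8, G_y = -561/8
EG - F^2 = 761/72;  g^inv = (72/761) * [[137/16, -187/48], [-187/48, 433/144]]
first-kind symbols [ij,l] = (1/2)(d_i g_jl + d_j g_il - d_l g_ij): [xx,x] = E_x/2 = 527/48, [xx,y] = F_x - E_y/2 = 341/16, [xy,x] = E_y/2 = 85/16, [xy,y] = G_x/2 = 165/16, [yy,x] = F_y - G_x/2 = -289/16, [yy,y] = G_y/2 = -561/16
Gamma^x_ij = (G*[ij,x] - F*[ij,y])/(EG - F^2), Gamma^y_ij = (E*[ij,y] - F*[ij,x])/(EG - F^2)
Gamma_xxx = 1581/1522, Gamma_xxy = 765/1522, Gamma_xyy = -2601/1522, Gamma_yxx = 3069/1522, Gamma_yxy = 1485/1522, Gamma_yyy = -5049/1522
X = (-3/4, -9/2), Y = (23/8, 21/8) at the point


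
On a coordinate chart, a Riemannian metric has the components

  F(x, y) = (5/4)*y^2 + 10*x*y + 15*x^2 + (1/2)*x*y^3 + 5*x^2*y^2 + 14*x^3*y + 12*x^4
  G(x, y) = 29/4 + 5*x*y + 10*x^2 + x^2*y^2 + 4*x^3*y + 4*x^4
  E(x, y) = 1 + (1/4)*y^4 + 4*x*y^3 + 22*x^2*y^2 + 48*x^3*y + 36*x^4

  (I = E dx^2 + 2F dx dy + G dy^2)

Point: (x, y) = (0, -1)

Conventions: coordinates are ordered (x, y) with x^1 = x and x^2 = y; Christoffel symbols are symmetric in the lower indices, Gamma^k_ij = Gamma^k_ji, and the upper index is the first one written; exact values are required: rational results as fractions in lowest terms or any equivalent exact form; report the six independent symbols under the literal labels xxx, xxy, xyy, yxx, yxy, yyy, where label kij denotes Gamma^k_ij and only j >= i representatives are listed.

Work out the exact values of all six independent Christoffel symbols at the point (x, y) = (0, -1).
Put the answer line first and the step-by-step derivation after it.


Answer: Gamma_xxx = -4/15, Gamma_xxy = -1/15, Gamma_xyy = 0, Gamma_yxx = -4/3, Gamma_yxy = -1/3, Gamma_yyy = 0

E = 5/4, F = 5/4, G = 29/4 at the point
E_x = -4, E_y = -1, F_x = -21/2, F_y = -5/2, G_x = -5, G_y = 0
EG - F^2 = 15/2;  g^inv = (2/15) * [[29/4, -5/4], [-5/4, 5/4]]
first-kind symbols [ij,l] = (1/2)(d_i g_jl + d_j g_il - d_l g_ij): [xx,x] = E_x/2 = -2, [xx,y] = F_x - E_y/2 = -10, [xy,x] = E_y/2 = -1/2, [xy,y] = G_x/2 = -5/2, [yy,x] = F_y - G_x/2 = 0, [yy,y] = G_y/2 = 0
Gamma^x_ij = (G*[ij,x] - F*[ij,y])/(EG - F^2), Gamma^y_ij = (E*[ij,y] - F*[ij,x])/(EG - F^2)


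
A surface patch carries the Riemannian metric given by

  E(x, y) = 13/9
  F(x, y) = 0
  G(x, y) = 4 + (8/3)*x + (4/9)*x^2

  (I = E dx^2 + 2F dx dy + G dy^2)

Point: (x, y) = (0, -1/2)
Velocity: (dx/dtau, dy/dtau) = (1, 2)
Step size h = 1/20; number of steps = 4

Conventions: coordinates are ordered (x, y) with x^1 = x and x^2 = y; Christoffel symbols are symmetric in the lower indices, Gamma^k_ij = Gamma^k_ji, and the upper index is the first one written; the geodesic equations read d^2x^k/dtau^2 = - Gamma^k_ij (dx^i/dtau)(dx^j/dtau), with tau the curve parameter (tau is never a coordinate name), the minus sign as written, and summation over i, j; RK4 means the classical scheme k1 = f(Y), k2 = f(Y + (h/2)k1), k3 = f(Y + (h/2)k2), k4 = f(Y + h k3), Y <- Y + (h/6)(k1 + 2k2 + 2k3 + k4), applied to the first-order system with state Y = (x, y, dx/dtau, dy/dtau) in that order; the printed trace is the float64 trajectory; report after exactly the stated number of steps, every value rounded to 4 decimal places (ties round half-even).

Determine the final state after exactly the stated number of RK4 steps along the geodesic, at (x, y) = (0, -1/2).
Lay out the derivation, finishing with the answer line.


f(Y) = (dx/dtau, dy/dtau, -Gamma^x_ij Y'^i Y'^j, -Gamma^y_ij Y'^i Y'^j) with the Gammas evaluated at the stage position; h = 0.050000; intermediate values shown to 6 dp
step 0: x = 0.0000, y = -0.5000, dx/dtau = 1.0000, dy/dtau = 2.0000
step 1:
  k1: at (x, y) = (0.000000, -0.500000), (dx/dtau, dy/dtau) = (1.000000, 2.000000); Gamma_xxx = 0.000000, Gamma_xxy = 0.000000, Gamma_xyy = -0.923077, Gamma_yxx = 0.000000, Gamma_yxy = 0.333333, Gamma_yyy = 0.000000; k1 = (1.000000, 2.000000, 3.692308, -1.333333)
  k2: at (x, y) = (0.025000, -0.450000), (dx/dtau, dy/dtau) = (1.092308, 1.966667); Gamma_xxx = 0.000000, Gamma_xxy = 0.000000, Gamma_xyy = -0.930769, Gamma_yxx = 0.000000, Gamma_yxy = 0.330579, Gamma_yyy = 0.000000; k2 = (1.092308, 1.966667, 3.600009, -1.420301)
  k3: at (x, y) = (0.027308, -0.450833), (dx/dtau, dy/dtau) = (1.090000, 1.964492); Gamma_xxx = 0.000000, Gamma_xxy = 0.000000, Gamma_xyy = -0.931479, Gamma_yxx = 0.000000, Gamma_yxy = 0.330327, Gamma_yyy = 0.000000; k3 = (1.090000, 1.964492, 3.594793, -1.414654)
  k4: at (x, y) = (0.054500, -0.401775), (dx/dtau, dy/dtau) = (1.179740, 1.929267); Gamma_xxx = 0.000000, Gamma_xxy = 0.000000, Gamma_xyy = -0.939846, Gamma_yxx = 0.000000, Gamma_yxy = 0.327386, Gamma_yyy = 0.000000; k4 = (1.179740, 1.929267, 3.498175, -1.490282)
  Y <- Y + (h/6)(k1 + 2k2 + 2k3 + k4): x = 0.0545, y = -0.4017, dx/dtau = 1.1798, dy/dtau = 1.9292
step 2:
  k1: at (x, y) = (0.054536, -0.401737), (dx/dtau, dy/dtau) = (1.179834, 1.929221); Gamma_xxx = 0.000000, Gamma_xxy = 0.000000, Gamma_xyy = -0.939857, Gamma_yxx = 0.000000, Gamma_yxy = 0.327382, Gamma_yyy = 0.000000; k1 = (1.179834, 1.929221, 3.498048, -1.490347)
  k2: at (x, y) = (0.084032, -0.353506), (dx/dtau, dy/dtau) = (1.267285, 1.891962); Gamma_xxx = 0.000000, Gamma_xxy = 0.000000, Gamma_xyy = -0.948933, Gamma_yxx = 0.000000, Gamma_yxy = 0.324251, Gamma_yyy = 0.000000; k2 = (1.267285, 1.891962, 3.396724, -1.554884)
  k3: at (x, y) = (0.086218, -0.354438), (dx/dtau, dy/dtau) = (1.264752, 1.890349); Gamma_xxx = 0.000000, Gamma_xxy = 0.000000, Gamma_xyy = -0.949606, Gamma_yxx = 0.000000, Gamma_yxy = 0.324021, Gamma_yyy = 0.000000; k3 = (1.264752, 1.890349, 3.393338, -1.549354)
  k4: at (x, y) = (0.117774, -0.307219), (dx/dtau, dy/dtau) = (1.349501, 1.851753); Gamma_xxx = 0.000000, Gamma_xxy = 0.000000, Gamma_xyy = -0.959315, Gamma_yxx = 0.000000, Gamma_yxy = 0.320742, Gamma_yyy = 0.000000; k4 = (1.349501, 1.851753, 3.289481, -1.603030)
  Y <- Y + (h/6)(k1 + 2k2 + 2k3 + k4): x = 0.1178, y = -0.3072, dx/dtau = 1.3496, dy/dtau = 1.8517
step 3:
  k1: at (x, y) = (0.117815, -0.307190), (dx/dtau, dy/dtau) = (1.349564, 1.851705); Gamma_xxx = 0.000000, Gamma_xxy = 0.000000, Gamma_xyy = -0.959328, Gamma_yxx = 0.000000, Gamma_yxy = 0.320737, Gamma_yyy = 0.000000; k1 = (1.349564, 1.851705, 3.289354, -1.603043)
  k2: at (x, y) = (0.151554, -0.260898), (dx/dtau, dy/dtau) = (1.431798, 1.811629); Gamma_xxx = 0.000000, Gamma_xxy = 0.000000, Gamma_xyy = -0.969709, Gamma_yxx = 0.000000, Gamma_yxy = 0.317304, Gamma_yyy = 0.000000; k2 = (1.431798, 1.811629, 3.182585, -1.646101)
  k3: at (x, y) = (0.153610, -0.261899), (dx/dtau, dy/dtau) = (1.429129, 1.810553); Gamma_xxx = 0.000000, Gamma_xxy = 0.000000, Gamma_xyy = -0.970341, Gamma_yxx = 0.000000, Gamma_yxy = 0.317097, Gamma_yyy = 0.000000; k3 = (1.429129, 1.810553, 3.180877, -1.640985)
  k4: at (x, y) = (0.189271, -0.216663), (dx/dtau, dy/dtau) = (1.508608, 1.769656); Gamma_xxx = 0.000000, Gamma_xxy = 0.000000, Gamma_xyy = -0.981314, Gamma_yxx = 0.000000, Gamma_yxy = 0.313551, Gamma_yyy = 0.000000; k4 = (1.508608, 1.769656, 3.073164, -1.674187)
  Y <- Y + (h/6)(k1 + 2k2 + 2k3 + k4): x = 0.1893, y = -0.2166, dx/dtau = 1.5086, dy/dtau = 1.7696
step 4:
  k1: at (x, y) = (0.189315, -0.216642), (dx/dtau, dy/dtau) = (1.508643, 1.769610); Gamma_xxx = 0.000000, Gamma_xxy = 0.000000, Gamma_xyy = -0.981328, Gamma_yxx = 0.000000, Gamma_yxy = 0.313547, Gamma_yyy = 0.000000; k1 = (1.508643, 1.769610, 3.073047, -1.674159)
  k2: at (x, y) = (0.227031, -0.172402), (dx/dtau, dy/dtau) = (1.585469, 1.727756); Gamma_xxx = 0.000000, Gamma_xxy = 0.000000, Gamma_xyy = -0.992933, Gamma_yxx = 0.000000, Gamma_yxy = 0.309882, Gamma_yyy = 0.000000; k2 = (1.585469, 1.727756, 2.964044, -1.697724)
  k3: at (x, y) = (0.228952, -0.173449), (dx/dtau, dy/dtau) = (1.582744, 1.727167); Gamma_xxx = 0.000000, Gamma_xxy = 0.000000, Gamma_xyy = -0.993524, Gamma_yxx = 0.000000, Gamma_yxy = 0.309698, Gamma_yyy = 0.000000; k3 = (1.582744, 1.727167, 2.963786, -1.693221)
  k4: at (x, y) = (0.268452, -0.130284), (dx/dtau, dy/dtau) = (1.656832, 1.684949); Gamma_xxx = 0.000000, Gamma_xxy = 0.000000, Gamma_xyy = -1.005678, Gamma_yxx = 0.000000, Gamma_yxy = 0.305955, Gamma_yyy = 0.000000; k4 = (1.656832, 1.684949, 2.855173, -1.708257)
  Y <- Y + (h/6)(k1 + 2k2 + 2k3 + k4): x = 0.2685, y = -0.1303, dx/dtau = 1.6568, dy/dtau = 1.6849

Answer: x = 0.2685, y = -0.1303, dx/dtau = 1.6568, dy/dtau = 1.6849


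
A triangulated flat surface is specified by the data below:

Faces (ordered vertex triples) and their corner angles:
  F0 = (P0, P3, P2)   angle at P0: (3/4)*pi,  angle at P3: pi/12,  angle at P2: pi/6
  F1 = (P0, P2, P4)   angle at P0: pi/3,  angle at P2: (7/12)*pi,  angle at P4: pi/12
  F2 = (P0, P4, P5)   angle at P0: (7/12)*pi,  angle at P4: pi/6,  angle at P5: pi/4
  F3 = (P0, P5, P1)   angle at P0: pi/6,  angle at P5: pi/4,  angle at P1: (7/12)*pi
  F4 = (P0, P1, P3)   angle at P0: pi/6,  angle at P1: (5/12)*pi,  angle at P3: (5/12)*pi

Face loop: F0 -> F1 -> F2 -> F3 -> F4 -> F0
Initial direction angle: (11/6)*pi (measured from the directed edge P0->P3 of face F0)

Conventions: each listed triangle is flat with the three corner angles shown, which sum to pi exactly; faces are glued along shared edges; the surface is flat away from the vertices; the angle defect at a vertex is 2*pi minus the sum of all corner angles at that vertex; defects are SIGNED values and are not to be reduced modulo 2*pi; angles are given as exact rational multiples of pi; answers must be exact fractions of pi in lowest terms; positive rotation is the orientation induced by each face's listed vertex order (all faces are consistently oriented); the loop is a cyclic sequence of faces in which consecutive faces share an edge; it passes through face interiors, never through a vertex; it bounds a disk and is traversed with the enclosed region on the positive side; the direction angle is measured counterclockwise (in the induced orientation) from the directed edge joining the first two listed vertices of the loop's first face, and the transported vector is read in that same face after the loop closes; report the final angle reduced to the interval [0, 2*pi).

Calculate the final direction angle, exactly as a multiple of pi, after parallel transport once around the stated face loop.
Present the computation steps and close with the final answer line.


enclosed vertex P0: corner angles sum to 2*pi, defect = 2*pi - 2*pi = 0
final direction = starting direction + enclosed defect total, reduced mod 2*pi (induced orientation)
final angle = (11/6)*pi + 0 = (11/6)*pi (mod 2*pi)

Answer: final direction angle = (11/6)*pi


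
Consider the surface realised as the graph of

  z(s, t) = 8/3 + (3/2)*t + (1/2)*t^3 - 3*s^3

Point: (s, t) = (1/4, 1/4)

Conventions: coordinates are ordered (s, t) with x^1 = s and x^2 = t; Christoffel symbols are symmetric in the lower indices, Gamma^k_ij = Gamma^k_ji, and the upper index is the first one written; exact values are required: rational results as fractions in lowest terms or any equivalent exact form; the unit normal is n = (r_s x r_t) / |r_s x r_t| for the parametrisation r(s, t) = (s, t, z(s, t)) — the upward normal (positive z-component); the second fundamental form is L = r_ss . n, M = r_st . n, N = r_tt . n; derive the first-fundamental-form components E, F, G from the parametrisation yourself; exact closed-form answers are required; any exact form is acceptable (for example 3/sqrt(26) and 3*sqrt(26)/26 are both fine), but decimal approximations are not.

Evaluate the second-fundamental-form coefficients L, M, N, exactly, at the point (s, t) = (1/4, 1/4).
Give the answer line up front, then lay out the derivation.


Answer: L = -144*sqrt(3949)/3949, M = 0, N = 24*sqrt(3949)/3949

z_s = -9/16, z_t = 51/32, z_ss = -9/2, z_st = 0, z_tt = 3/4
E = 337/256, F = -459/512, G = 3625/1024; answer radicand W^2 = 3949/1024
unnormalised second-form numerators: l = -9/2, m = 0, n = 3/4; L = l/sqrt(3949/1024), and similarly M = m/sqrt(W^2), N = n/sqrt(W^2)


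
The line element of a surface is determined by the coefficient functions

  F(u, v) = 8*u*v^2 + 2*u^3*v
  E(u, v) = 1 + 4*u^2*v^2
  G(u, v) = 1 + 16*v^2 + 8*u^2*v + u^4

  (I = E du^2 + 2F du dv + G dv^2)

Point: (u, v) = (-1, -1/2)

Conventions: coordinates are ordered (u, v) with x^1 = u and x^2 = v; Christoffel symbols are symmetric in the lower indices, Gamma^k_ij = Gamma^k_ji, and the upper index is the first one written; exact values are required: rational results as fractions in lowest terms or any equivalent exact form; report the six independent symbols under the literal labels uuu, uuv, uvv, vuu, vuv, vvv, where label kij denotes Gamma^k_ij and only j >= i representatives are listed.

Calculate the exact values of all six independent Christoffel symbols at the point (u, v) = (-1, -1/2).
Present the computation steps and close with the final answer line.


E = 2, F = -1, G = 2 at the point
E_u = -2, E_v = -4, F_u = -1, F_v = 6, G_u = 4, G_v = -8
EG - F^2 = 3;  g^inv = (1/3) * [[2, 1], [1, 2]]
first-kind symbols [ij,l] = (1/2)(d_i g_jl + d_j g_il - d_l g_ij): [uu,u] = E_u/2 = -1, [uu,v] = F_u - E_v/2 = 1, [uv,u] = E_v/2 = -2, [uv,v] = G_u/2 = 2, [vv,u] = F_v - G_u/2 = 4, [vv,v] = G_v/2 = -4
Gamma^u_ij = (G*[ij,u] - F*[ij,v])/(EG - F^2), Gamma^v_ij = (E*[ij,v] - F*[ij,u])/(EG - F^2)

Answer: Gamma_uuu = -1/3, Gamma_uuv = -2/3, Gamma_uvv = 4/3, Gamma_vuu = 1/3, Gamma_vuv = 2/3, Gamma_vvv = -4/3


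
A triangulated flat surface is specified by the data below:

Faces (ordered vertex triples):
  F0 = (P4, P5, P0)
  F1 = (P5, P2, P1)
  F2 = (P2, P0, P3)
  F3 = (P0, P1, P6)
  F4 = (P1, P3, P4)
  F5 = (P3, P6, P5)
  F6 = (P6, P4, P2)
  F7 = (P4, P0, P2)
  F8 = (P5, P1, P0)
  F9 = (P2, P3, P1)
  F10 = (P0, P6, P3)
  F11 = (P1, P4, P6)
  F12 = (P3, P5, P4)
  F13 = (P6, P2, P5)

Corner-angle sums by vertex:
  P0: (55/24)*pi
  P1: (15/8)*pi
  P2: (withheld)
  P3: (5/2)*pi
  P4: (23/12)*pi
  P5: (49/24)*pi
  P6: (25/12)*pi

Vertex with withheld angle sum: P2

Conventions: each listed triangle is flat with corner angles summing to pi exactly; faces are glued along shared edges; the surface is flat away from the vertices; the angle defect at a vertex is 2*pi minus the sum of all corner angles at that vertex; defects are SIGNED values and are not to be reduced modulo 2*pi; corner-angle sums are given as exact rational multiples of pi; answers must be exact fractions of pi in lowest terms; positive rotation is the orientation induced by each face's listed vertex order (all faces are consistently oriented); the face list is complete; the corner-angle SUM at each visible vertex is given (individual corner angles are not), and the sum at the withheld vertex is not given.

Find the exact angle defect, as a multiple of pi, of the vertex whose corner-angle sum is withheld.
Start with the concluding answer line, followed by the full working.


Answer: defect(P2) = (17/24)*pi

V = 7, E = 21, F = 14; chi = V - E + F = 0
Gauss-Bonnet: total defect = 2*pi*chi = 0; visible defects sum to (-17/24)*pi


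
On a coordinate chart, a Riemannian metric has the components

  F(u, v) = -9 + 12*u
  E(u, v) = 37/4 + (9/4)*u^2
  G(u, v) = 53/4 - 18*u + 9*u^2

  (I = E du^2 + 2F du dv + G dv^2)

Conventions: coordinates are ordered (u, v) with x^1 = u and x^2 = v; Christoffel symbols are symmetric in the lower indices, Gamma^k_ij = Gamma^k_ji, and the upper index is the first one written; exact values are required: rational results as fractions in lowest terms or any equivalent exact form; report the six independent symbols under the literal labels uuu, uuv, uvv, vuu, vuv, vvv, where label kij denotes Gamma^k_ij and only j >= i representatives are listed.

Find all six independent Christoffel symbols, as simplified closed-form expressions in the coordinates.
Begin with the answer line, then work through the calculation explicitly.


Answer: Gamma_uuu = (324*u^3 - 648*u^2 - 1827*u + 1728)/(324*u^4 - 648*u^3 - 495*u^2 + 792*u + 665), Gamma_uuv = (-1728*u^2 + 3024*u - 1296)/(324*u^4 - 648*u^3 - 495*u^2 + 792*u + 665), Gamma_uvv = (-1296*u^3 + 3888*u^2 - 4500*u + 1908)/(324*u^4 - 648*u^3 - 495*u^2 + 792*u + 665), Gamma_vuu = (324*u + 1776)/(324*u^4 - 648*u^3 - 495*u^2 + 792*u + 665), Gamma_vuv = (324*u^3 - 324*u^2 + 1332*u - 1332)/(324*u^4 - 648*u^3 - 495*u^2 + 792*u + 665), Gamma_vvv = (1728*u^2 - 3024*u + 1296)/(324*u^4 - 648*u^3 - 495*u^2 + 792*u + 665)

E = 37/4 + (9/4)*u^2; F = -9 + 12*u; G = 53/4 - 18*u + 9*u^2
Gamma^k_ij = (1/2) g^{kl} (d_i g_jl + d_j g_il - d_l g_ij), with g^inv = (1/(EG-F^2)) [[G, -F], [-F, E]]
first partials: E_u = (9/2)*u, E_v = 0, F_u = 12, F_v = 0, G_u = -18 + 18*u, G_v = 0
D = EG - F^2 = 665/16 + (99/2)*u - (495/16)*u^2 - (81/2)*u^3 + (81/4)*u^4
expanded: Gamma^u_uu = (G E_u - 2F F_u + F E_v)/(2D), Gamma^u_uv = (G E_v - F G_u)/(2D), Gamma^u_vv = (2G F_v - G G_u - F G_v)/(2D), Gamma^v_uu = (2E F_u - E E_v - F E_u)/(2D), Gamma^v_uv = (E G_u - F E_v)/(2D), Gamma^v_vv = (E G_v - 2F F_v + F G_u)/(2D); substitute and cancel common factors


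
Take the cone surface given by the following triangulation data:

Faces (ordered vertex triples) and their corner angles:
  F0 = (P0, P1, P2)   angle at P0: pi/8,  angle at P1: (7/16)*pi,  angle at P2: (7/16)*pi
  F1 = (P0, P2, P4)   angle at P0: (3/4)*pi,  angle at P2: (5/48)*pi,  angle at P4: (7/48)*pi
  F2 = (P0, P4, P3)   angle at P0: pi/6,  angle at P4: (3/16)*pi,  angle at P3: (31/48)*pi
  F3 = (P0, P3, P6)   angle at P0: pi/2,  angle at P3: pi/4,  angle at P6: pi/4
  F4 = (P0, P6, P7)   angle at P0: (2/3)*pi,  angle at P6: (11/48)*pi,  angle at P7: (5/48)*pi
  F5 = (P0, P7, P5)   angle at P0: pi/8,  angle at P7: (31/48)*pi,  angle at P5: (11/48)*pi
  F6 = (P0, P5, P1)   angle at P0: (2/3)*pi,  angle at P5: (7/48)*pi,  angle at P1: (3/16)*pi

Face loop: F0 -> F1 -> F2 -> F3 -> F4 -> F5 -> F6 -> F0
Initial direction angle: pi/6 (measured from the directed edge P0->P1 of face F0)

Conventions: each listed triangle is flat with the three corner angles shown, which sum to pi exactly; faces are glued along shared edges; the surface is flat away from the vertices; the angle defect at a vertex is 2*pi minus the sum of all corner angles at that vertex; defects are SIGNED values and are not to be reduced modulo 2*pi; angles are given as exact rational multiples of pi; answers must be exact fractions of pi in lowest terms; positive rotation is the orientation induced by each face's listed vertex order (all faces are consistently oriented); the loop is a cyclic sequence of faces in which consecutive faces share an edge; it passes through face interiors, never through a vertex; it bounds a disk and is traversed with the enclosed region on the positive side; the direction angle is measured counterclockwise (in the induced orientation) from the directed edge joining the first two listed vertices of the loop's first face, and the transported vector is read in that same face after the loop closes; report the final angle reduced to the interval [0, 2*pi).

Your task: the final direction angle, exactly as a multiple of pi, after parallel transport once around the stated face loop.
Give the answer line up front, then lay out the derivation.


Answer: final direction angle = (7/6)*pi

enclosed vertex P0: corner angles sum to 3*pi, defect = 2*pi - 3*pi = -pi
holonomy = initial angle + sum of enclosed defects (mod 2*pi), positive in the induced orientation
final angle = pi/6 - pi = (7/6)*pi (mod 2*pi)
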